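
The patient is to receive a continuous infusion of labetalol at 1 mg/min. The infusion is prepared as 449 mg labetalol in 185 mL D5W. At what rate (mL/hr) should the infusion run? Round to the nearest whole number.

1 mg/min × 60 min/hr = 60 mg/hr
Concentration = 449 mg ÷ 185 mL = 2.427027 mg/mL
Rate = 60 mg/hr ÷ 2.427027 mg/mL = 24.7216 mL/hr

25 mL/hr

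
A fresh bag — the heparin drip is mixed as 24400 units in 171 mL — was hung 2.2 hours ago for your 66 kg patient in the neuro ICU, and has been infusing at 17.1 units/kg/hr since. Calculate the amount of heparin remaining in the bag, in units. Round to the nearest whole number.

21917 units

Dose = 17.1 units/kg/hr × 66 kg = 1128.6 units/hr
Concentration = 24400 units ÷ 171 mL = 142.6901 units/mL
Rate = 1128.6 units/hr ÷ 142.6901 units/mL = 7.909451 mL/hr
Volume infused = 7.909451 mL/hr × 2.2 hr = 17.40079 mL
Volume remaining = 171 − 17.40079 = 153.5992 mL
Drug remaining = 153.5992 mL × 142.6901 units/mL = 21917.08 units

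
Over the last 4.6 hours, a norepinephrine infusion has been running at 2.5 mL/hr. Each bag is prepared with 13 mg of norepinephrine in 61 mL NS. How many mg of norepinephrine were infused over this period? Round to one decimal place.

2.5 mg

Concentration = 13 mg ÷ 61 mL = 0.2131148 mg/mL = 213.1148 mcg/mL
Drug rate = 2.5 mL/hr × 213.1148 mcg/mL = 532.7869 mcg/hr
Total = 532.7869 mcg/hr × 4.6 hr = 2450.82 mcg = 2.45082 mg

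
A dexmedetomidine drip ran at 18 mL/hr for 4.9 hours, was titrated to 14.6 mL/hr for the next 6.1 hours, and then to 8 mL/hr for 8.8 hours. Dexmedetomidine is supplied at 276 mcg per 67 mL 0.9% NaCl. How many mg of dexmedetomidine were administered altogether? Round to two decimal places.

Concentration = 276 mcg ÷ 67 mL = 4.119403 mcg/mL
Stage 1: 18 mL/hr × 4.9 hr = 88.2 mL → 88.2 mL × 4.119403 mcg/mL = 363.3313 mcg
Stage 2: 14.6 mL/hr × 6.1 hr = 89.06 mL → 89.06 mL × 4.119403 mcg/mL = 366.874 mcg
Stage 3: 8 mL/hr × 8.8 hr = 70.4 mL → 70.4 mL × 4.119403 mcg/mL = 290.006 mcg
Total = 363.3313 + 366.874 + 290.006 = 1020.211 mcg = 1.020211 mg

1.02 mg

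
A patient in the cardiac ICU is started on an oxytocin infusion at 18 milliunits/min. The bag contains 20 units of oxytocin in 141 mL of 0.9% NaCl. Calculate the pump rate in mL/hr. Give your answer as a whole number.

8 mL/hr

18 milliunits/min × 60 min/hr = 1080 milliunits/hr
Concentration = 20 units ÷ 141 mL = 0.141844 units/mL = 141.844 milliunits/mL
Rate = 1080 milliunits/hr ÷ 141.844 milliunits/mL = 7.614 mL/hr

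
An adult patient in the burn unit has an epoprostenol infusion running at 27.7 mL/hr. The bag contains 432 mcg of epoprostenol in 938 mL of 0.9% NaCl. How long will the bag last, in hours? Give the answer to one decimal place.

Duration = 938 mL ÷ 27.7 mL/hr = 33.86282 hr

33.9 hours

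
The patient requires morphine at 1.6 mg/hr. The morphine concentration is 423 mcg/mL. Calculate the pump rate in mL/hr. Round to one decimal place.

Concentration = 423 mcg/mL = 0.423 mg/mL
Rate = 1.6 mg/hr ÷ 0.423 mg/mL = 3.782506 mL/hr

3.8 mL/hr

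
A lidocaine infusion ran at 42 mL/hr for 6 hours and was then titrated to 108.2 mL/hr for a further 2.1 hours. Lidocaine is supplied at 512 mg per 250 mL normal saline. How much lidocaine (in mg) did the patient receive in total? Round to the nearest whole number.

Concentration = 512 mg ÷ 250 mL = 2.048 mg/mL
Stage 1: 42 mL/hr × 6 hr = 252 mL → 252 mL × 2.048 mg/mL = 516.096 mg
Stage 2: 108.2 mL/hr × 2.1 hr = 227.22 mL → 227.22 mL × 2.048 mg/mL = 465.3466 mg
Total = 516.096 + 465.3466 = 981.4426 mg

981 mg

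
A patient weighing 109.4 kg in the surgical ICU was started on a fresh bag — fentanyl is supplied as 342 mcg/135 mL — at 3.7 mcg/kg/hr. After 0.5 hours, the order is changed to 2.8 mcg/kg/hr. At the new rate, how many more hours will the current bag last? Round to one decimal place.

Initial rate:
Dose = 3.7 mcg/kg/hr × 109.4 kg = 404.78 mcg/hr
Concentration = 342 mcg ÷ 135 mL = 2.533333 mcg/mL
Rate = 404.78 mcg/hr ÷ 2.533333 mcg/mL = 159.7816 mL/hr
Volume infused so far = 159.7816 mL/hr × 0.5 hr = 79.89079 mL
Volume remaining = 135 − 79.89079 = 55.10921 mL
New rate:
Dose = 2.8 mcg/kg/hr × 109.4 kg = 306.32 mcg/hr
Rate = 306.32 mcg/hr ÷ 2.533333 mcg/mL = 120.9158 mL/hr
Time remaining = 55.10921 mL ÷ 120.9158 mL/hr = 0.4557652 hr

0.5 hours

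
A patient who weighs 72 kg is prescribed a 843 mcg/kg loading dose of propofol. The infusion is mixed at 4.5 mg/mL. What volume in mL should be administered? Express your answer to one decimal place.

13.5 mL

Dose = 843 mcg/kg × 72 kg = 60696 mcg
Concentration = 4.5 mg/mL = 4500 mcg/mL
Volume = 60696 mcg ÷ 4500 mcg/mL = 13.488 mL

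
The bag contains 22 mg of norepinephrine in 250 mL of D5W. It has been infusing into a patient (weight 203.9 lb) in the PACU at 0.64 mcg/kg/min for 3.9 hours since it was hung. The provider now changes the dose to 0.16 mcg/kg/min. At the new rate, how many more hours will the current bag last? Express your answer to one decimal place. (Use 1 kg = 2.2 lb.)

9.1 hours

Initial rate:
Weight = 203.9 lb ÷ 2.2 lb/kg = 92.68182 kg
Dose = 0.64 mcg/kg/min × 92.68182 kg = 59.31636 mcg/min
59.31636 mcg/min × 60 min/hr = 3558.982 mcg/hr
Concentration = 22 mg ÷ 250 mL = 0.088 mg/mL = 88 mcg/mL
Rate = 3558.982 mcg/hr ÷ 88 mcg/mL = 40.44298 mL/hr
Volume infused so far = 40.44298 mL/hr × 3.9 hr = 157.7276 mL
Volume remaining = 250 − 157.7276 = 92.2724 mL
New rate:
Dose = 0.16 mcg/kg/min × 92.68182 kg = 14.82909 mcg/min
14.82909 mcg/min × 60 min/hr = 889.7455 mcg/hr
Rate = 889.7455 mcg/hr ÷ 88 mcg/mL = 10.11074 mL/hr
Time remaining = 92.2724 mL ÷ 10.11074 mL/hr = 9.126173 hr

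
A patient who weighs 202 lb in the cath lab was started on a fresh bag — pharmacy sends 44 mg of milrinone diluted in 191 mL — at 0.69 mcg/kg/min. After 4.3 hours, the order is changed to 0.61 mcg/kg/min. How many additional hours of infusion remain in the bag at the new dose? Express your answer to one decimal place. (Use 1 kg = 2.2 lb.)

Initial rate:
Weight = 202 lb ÷ 2.2 lb/kg = 91.81818 kg
Dose = 0.69 mcg/kg/min × 91.81818 kg = 63.35455 mcg/min
63.35455 mcg/min × 60 min/hr = 3801.273 mcg/hr
Concentration = 44 mg ÷ 191 mL = 0.2303665 mg/mL = 230.3665 mcg/mL
Rate = 3801.273 mcg/hr ÷ 230.3665 mcg/mL = 16.50098 mL/hr
Volume infused so far = 16.50098 mL/hr × 4.3 hr = 70.95421 mL
Volume remaining = 191 − 70.95421 = 120.0458 mL
New rate:
Dose = 0.61 mcg/kg/min × 91.81818 kg = 56.00909 mcg/min
56.00909 mcg/min × 60 min/hr = 3360.545 mcg/hr
Rate = 3360.545 mcg/hr ÷ 230.3665 mcg/mL = 14.58782 mL/hr
Time remaining = 120.0458 mL ÷ 14.58782 mL/hr = 8.229178 hr

8.2 hours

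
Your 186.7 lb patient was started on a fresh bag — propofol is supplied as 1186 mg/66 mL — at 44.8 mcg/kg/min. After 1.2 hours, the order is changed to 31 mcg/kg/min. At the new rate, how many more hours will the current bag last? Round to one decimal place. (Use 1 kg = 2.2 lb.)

5.8 hours

Initial rate:
Weight = 186.7 lb ÷ 2.2 lb/kg = 84.86364 kg
Dose = 44.8 mcg/kg/min × 84.86364 kg = 3801.891 mcg/min
3801.891 mcg/min × 60 min/hr = 228113.5 mcg/hr
Concentration = 1186 mg ÷ 66 mL = 17.9697 mg/mL = 17969.7 mcg/mL
Rate = 228113.5 mcg/hr ÷ 17969.7 mcg/mL = 12.69434 mL/hr
Volume infused so far = 12.69434 mL/hr × 1.2 hr = 15.23321 mL
Volume remaining = 66 − 15.23321 = 50.76679 mL
New rate:
Dose = 31 mcg/kg/min × 84.86364 kg = 2630.773 mcg/min
2630.773 mcg/min × 60 min/hr = 157846.4 mcg/hr
Rate = 157846.4 mcg/hr ÷ 17969.7 mcg/mL = 8.78403 mL/hr
Time remaining = 50.76679 mL ÷ 8.78403 mL/hr = 5.779442 hr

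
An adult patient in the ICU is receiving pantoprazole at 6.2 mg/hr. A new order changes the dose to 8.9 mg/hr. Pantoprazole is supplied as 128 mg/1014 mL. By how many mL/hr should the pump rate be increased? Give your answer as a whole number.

21 mL/hr

At the current dose:
Concentration = 128 mg ÷ 1014 mL = 0.1262327 mg/mL
Rate = 6.2 mg/hr ÷ 0.1262327 mg/mL = 49.11563 mL/hr
At the new dose:
Rate = 8.9 mg/hr ÷ 0.1262327 mg/mL = 70.50469 mL/hr
Change = 70.50469 − 49.11563 = 21.38906 mL/hr → 21.38906 mL/hr increase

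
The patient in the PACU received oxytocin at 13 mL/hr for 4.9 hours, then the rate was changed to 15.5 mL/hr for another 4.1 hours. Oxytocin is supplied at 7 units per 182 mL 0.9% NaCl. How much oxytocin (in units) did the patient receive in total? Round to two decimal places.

Concentration = 7 units ÷ 182 mL = 0.03846154 units/mL
Stage 1: 13 mL/hr × 4.9 hr = 63.7 mL → 63.7 mL × 0.03846154 units/mL = 2.45 units
Stage 2: 15.5 mL/hr × 4.1 hr = 63.55 mL → 63.55 mL × 0.03846154 units/mL = 2.444231 units
Total = 2.45 + 2.444231 = 4.894231 units

4.89 units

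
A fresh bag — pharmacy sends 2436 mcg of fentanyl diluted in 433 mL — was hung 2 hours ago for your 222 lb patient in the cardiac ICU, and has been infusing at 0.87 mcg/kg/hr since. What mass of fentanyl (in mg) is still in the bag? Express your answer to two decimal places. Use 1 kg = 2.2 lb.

2.26 mg

Weight = 222 lb ÷ 2.2 lb/kg = 100.9091 kg
Dose = 0.87 mcg/kg/hr × 100.9091 kg = 87.79091 mcg/hr
Concentration = 2436 mcg ÷ 433 mL = 5.625866 mcg/mL
Rate = 87.79091 mcg/hr ÷ 5.625866 mcg/mL = 15.60487 mL/hr
Volume infused = 15.60487 mL/hr × 2 hr = 31.20974 mL
Volume remaining = 433 − 31.20974 = 401.7903 mL
Drug remaining = 401.7903 mL × 5.625866 mcg/mL = 2260.418 mcg = 2.260418 mg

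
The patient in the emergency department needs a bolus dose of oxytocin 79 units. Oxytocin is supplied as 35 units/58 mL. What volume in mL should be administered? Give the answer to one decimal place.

Concentration = 35 units ÷ 58 mL = 0.6034483 units/mL
Volume = 79 units ÷ 0.6034483 units/mL = 130.9143 mL

130.9 mL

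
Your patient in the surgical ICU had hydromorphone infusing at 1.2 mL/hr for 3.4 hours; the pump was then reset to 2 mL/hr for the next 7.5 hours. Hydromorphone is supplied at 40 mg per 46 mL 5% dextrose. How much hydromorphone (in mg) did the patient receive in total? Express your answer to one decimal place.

Concentration = 40 mg ÷ 46 mL = 0.8695652 mg/mL
Stage 1: 1.2 mL/hr × 3.4 hr = 4.08 mL → 4.08 mL × 0.8695652 mg/mL = 3.547826 mg
Stage 2: 2 mL/hr × 7.5 hr = 15 mL → 15 mL × 0.8695652 mg/mL = 13.04348 mg
Total = 3.547826 + 13.04348 = 16.5913 mg

16.6 mg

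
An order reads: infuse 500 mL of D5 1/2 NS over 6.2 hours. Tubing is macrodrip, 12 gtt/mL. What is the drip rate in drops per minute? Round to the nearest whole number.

500 mL ÷ (6.2 hr × 60 = 372 min) = 1.344086 mL/min
1.344086 mL/min × 12 gtt/mL = 16.12903 gtt/min

16 gtt/min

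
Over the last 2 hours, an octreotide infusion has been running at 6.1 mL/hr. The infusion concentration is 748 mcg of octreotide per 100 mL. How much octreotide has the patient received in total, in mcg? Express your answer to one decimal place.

91.3 mcg

Concentration = 748 mcg ÷ 100 mL = 7.48 mcg/mL
Drug rate = 6.1 mL/hr × 7.48 mcg/mL = 45.628 mcg/hr
Total = 45.628 mcg/hr × 2 hr = 91.256 mcg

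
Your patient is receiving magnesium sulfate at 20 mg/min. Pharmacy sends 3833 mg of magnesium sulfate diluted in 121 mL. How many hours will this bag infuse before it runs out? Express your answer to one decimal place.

3.2 hours

20 mg/min × 60 min/hr = 1200 mg/hr
Concentration = 3833 mg ÷ 121 mL = 31.67769 mg/mL
Rate = 1200 mg/hr ÷ 31.67769 mg/mL = 37.88155 mL/hr
Duration = 121 mL ÷ 37.88155 mL/hr = 3.194167 hr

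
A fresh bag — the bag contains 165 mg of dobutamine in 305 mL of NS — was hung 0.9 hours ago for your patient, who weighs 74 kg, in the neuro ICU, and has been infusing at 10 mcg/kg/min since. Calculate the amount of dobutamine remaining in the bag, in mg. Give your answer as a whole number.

125 mg

Dose = 10 mcg/kg/min × 74 kg = 740 mcg/min
740 mcg/min × 60 min/hr = 44400 mcg/hr
Concentration = 165 mg ÷ 305 mL = 0.5409836 mg/mL = 540.9836 mcg/mL
Rate = 44400 mcg/hr ÷ 540.9836 mcg/mL = 82.07273 mL/hr
Volume infused = 82.07273 mL/hr × 0.9 hr = 73.86545 mL
Volume remaining = 305 − 73.86545 = 231.1345 mL
Drug remaining = 231.1345 mL × 540.9836 mcg/mL = 125040 mcg = 125.04 mg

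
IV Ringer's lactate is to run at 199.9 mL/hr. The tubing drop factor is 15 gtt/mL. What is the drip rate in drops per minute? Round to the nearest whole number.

199.9 mL/hr ÷ 60 min/hr = 3.331667 mL/min
3.331667 mL/min × 15 gtt/mL = 49.975 gtt/min

50 gtt/min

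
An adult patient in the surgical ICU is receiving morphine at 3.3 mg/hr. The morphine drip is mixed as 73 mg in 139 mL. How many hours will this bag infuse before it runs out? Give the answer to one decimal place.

22.1 hours

Concentration = 73 mg ÷ 139 mL = 0.5251799 mg/mL
Rate = 3.3 mg/hr ÷ 0.5251799 mg/mL = 6.283562 mL/hr
Duration = 139 mL ÷ 6.283562 mL/hr = 22.12121 hr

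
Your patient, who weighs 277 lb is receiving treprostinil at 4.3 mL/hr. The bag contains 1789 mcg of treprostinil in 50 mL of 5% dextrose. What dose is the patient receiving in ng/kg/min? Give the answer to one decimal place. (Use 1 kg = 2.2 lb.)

20.4 ng/kg/min

Weight = 277 lb ÷ 2.2 lb/kg = 125.9091 kg
Concentration = 1789 mcg ÷ 50 mL = 35.78 mcg/mL = 35780 ng/mL
Drug rate = 4.3 mL/hr × 35780 ng/mL = 153854 ng/hr
153854 ng/hr ÷ 60 min/hr = 2564.233 ng/min
2564.233 ng/min ÷ 125.9091 kg = 20.36575 ng/kg/min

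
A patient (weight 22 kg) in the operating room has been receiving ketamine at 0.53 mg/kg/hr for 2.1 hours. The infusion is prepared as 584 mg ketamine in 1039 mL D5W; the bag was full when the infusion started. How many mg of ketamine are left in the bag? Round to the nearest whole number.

560 mg

Dose = 0.53 mg/kg/hr × 22 kg = 11.66 mg/hr
Concentration = 584 mg ÷ 1039 mL = 0.5620789 mg/mL
Rate = 11.66 mg/hr ÷ 0.5620789 mg/mL = 20.74442 mL/hr
Volume infused = 20.74442 mL/hr × 2.1 hr = 43.56328 mL
Volume remaining = 1039 − 43.56328 = 995.4367 mL
Drug remaining = 995.4367 mL × 0.5620789 mg/mL = 559.514 mg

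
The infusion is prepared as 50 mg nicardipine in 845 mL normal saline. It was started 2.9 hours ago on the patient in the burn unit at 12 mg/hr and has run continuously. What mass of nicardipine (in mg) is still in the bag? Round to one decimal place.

15.2 mg

Concentration = 50 mg ÷ 845 mL = 0.0591716 mg/mL
Rate = 12 mg/hr ÷ 0.0591716 mg/mL = 202.8 mL/hr
Volume infused = 202.8 mL/hr × 2.9 hr = 588.12 mL
Volume remaining = 845 − 588.12 = 256.88 mL
Drug remaining = 256.88 mL × 0.0591716 mg/mL = 15.2 mg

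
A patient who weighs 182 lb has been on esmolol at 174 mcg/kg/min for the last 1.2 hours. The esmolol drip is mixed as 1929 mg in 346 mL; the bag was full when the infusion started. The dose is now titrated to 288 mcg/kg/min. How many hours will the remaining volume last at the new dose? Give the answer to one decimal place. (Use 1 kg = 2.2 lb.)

0.6 hours

Initial rate:
Weight = 182 lb ÷ 2.2 lb/kg = 82.72727 kg
Dose = 174 mcg/kg/min × 82.72727 kg = 14394.55 mcg/min
14394.55 mcg/min × 60 min/hr = 863672.7 mcg/hr
Concentration = 1929 mg ÷ 346 mL = 5.575145 mg/mL = 5575.145 mcg/mL
Rate = 863672.7 mcg/hr ÷ 5575.145 mcg/mL = 154.9149 mL/hr
Volume infused so far = 154.9149 mL/hr × 1.2 hr = 185.8978 mL
Volume remaining = 346 − 185.8978 = 160.1022 mL
New rate:
Dose = 288 mcg/kg/min × 82.72727 kg = 23825.45 mcg/min
23825.45 mcg/min × 60 min/hr = 1429527 mcg/hr
Rate = 1429527 mcg/hr ÷ 5575.145 mcg/mL = 256.4108 mL/hr
Time remaining = 160.1022 mL ÷ 256.4108 mL/hr = 0.6243971 hr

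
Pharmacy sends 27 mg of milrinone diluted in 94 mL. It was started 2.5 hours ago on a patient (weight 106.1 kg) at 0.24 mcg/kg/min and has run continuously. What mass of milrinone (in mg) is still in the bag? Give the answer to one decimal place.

Dose = 0.24 mcg/kg/min × 106.1 kg = 25.464 mcg/min
25.464 mcg/min × 60 min/hr = 1527.84 mcg/hr
Concentration = 27 mg ÷ 94 mL = 0.287234 mg/mL = 287.234 mcg/mL
Rate = 1527.84 mcg/hr ÷ 287.234 mcg/mL = 5.319147 mL/hr
Volume infused = 5.319147 mL/hr × 2.5 hr = 13.29787 mL
Volume remaining = 94 − 13.29787 = 80.70213 mL
Drug remaining = 80.70213 mL × 287.234 mcg/mL = 23180.4 mcg = 23.1804 mg

23.2 mg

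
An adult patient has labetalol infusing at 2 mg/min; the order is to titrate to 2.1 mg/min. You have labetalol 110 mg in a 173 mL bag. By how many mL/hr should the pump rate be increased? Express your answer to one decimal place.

9.4 mL/hr

At the current dose:
2 mg/min × 60 min/hr = 120 mg/hr
Concentration = 110 mg ÷ 173 mL = 0.6358382 mg/mL
Rate = 120 mg/hr ÷ 0.6358382 mg/mL = 188.7273 mL/hr
At the new dose:
2.1 mg/min × 60 min/hr = 126 mg/hr
Rate = 126 mg/hr ÷ 0.6358382 mg/mL = 198.1636 mL/hr
Change = 198.1636 − 188.7273 = 9.436364 mL/hr → 9.436364 mL/hr increase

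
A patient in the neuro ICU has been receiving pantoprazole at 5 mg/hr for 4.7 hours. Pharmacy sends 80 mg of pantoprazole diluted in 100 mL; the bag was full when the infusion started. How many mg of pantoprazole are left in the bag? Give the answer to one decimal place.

Concentration = 80 mg ÷ 100 mL = 0.8 mg/mL
Rate = 5 mg/hr ÷ 0.8 mg/mL = 6.25 mL/hr
Volume infused = 6.25 mL/hr × 4.7 hr = 29.375 mL
Volume remaining = 100 − 29.375 = 70.625 mL
Drug remaining = 70.625 mL × 0.8 mg/mL = 56.5 mg

56.5 mg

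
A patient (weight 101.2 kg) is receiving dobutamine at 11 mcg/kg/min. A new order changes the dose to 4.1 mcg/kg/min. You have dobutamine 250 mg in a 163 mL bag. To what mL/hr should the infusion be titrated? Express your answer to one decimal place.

16.2 mL/hr

Dose = 4.1 mcg/kg/min × 101.2 kg = 414.92 mcg/min
414.92 mcg/min × 60 min/hr = 24895.2 mcg/hr
Concentration = 250 mg ÷ 163 mL = 1.533742 mg/mL = 1533.742 mcg/mL
Rate = 24895.2 mcg/hr ÷ 1533.742 mcg/mL = 16.23167 mL/hr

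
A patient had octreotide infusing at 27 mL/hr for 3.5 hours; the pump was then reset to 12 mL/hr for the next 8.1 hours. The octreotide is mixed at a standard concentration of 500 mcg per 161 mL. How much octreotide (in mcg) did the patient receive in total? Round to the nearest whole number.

595 mcg

Concentration = 500 mcg ÷ 161 mL = 3.10559 mcg/mL
Stage 1: 27 mL/hr × 3.5 hr = 94.5 mL → 94.5 mL × 3.10559 mcg/mL = 293.4783 mcg
Stage 2: 12 mL/hr × 8.1 hr = 97.2 mL → 97.2 mL × 3.10559 mcg/mL = 301.8634 mcg
Total = 293.4783 + 301.8634 = 595.3416 mcg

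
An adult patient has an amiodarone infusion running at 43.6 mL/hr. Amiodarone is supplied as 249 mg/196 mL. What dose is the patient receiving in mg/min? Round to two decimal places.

Concentration = 249 mg ÷ 196 mL = 1.270408 mg/mL
Drug rate = 43.6 mL/hr × 1.270408 mg/mL = 55.3898 mg/hr
55.3898 mg/hr ÷ 60 min/hr = 0.9231633 mg/min

0.92 mg/min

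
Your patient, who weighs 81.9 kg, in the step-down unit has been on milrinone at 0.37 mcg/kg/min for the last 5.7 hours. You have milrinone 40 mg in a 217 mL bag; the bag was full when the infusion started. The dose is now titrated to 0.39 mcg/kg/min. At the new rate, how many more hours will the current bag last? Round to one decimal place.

15.5 hours

Initial rate:
Dose = 0.37 mcg/kg/min × 81.9 kg = 30.303 mcg/min
30.303 mcg/min × 60 min/hr = 1818.18 mcg/hr
Concentration = 40 mg ÷ 217 mL = 0.1843318 mg/mL = 184.3318 mcg/mL
Rate = 1818.18 mcg/hr ÷ 184.3318 mcg/mL = 9.863627 mL/hr
Volume infused so far = 9.863627 mL/hr × 5.7 hr = 56.22267 mL
Volume remaining = 217 − 56.22267 = 160.7773 mL
New rate:
Dose = 0.39 mcg/kg/min × 81.9 kg = 31.941 mcg/min
31.941 mcg/min × 60 min/hr = 1916.46 mcg/hr
Rate = 1916.46 mcg/hr ÷ 184.3318 mcg/mL = 10.3968 mL/hr
Time remaining = 160.7773 mL ÷ 10.3968 mL/hr = 15.46412 hr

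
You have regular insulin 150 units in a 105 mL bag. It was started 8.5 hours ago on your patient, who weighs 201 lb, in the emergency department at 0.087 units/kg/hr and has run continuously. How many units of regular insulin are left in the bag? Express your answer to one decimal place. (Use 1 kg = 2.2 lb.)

82.4 units

Weight = 201 lb ÷ 2.2 lb/kg = 91.36364 kg
Dose = 0.087 units/kg/hr × 91.36364 kg = 7.948636 units/hr
Concentration = 150 units ÷ 105 mL = 1.428571 units/mL
Rate = 7.948636 units/hr ÷ 1.428571 units/mL = 5.564045 mL/hr
Volume infused = 5.564045 mL/hr × 8.5 hr = 47.29439 mL
Volume remaining = 105 − 47.29439 = 57.70561 mL
Drug remaining = 57.70561 mL × 1.428571 units/mL = 82.43659 units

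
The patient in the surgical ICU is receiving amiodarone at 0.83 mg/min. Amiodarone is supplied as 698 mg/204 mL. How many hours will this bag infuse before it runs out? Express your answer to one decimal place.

0.83 mg/min × 60 min/hr = 49.8 mg/hr
Concentration = 698 mg ÷ 204 mL = 3.421569 mg/mL
Rate = 49.8 mg/hr ÷ 3.421569 mg/mL = 14.55473 mL/hr
Duration = 204 mL ÷ 14.55473 mL/hr = 14.01606 hr

14.0 hours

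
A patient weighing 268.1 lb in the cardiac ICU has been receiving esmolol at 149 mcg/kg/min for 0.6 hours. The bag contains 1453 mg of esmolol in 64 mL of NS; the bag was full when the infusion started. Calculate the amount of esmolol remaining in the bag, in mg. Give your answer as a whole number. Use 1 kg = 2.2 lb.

799 mg

Weight = 268.1 lb ÷ 2.2 lb/kg = 121.8636 kg
Dose = 149 mcg/kg/min × 121.8636 kg = 18157.68 mcg/min
18157.68 mcg/min × 60 min/hr = 1089461 mcg/hr
Concentration = 1453 mg ÷ 64 mL = 22.70312 mg/mL = 22703.12 mcg/mL
Rate = 1089461 mcg/hr ÷ 22703.12 mcg/mL = 47.98727 mL/hr
Volume infused = 47.98727 mL/hr × 0.6 hr = 28.79236 mL
Volume remaining = 64 − 28.79236 = 35.20764 mL
Drug remaining = 35.20764 mL × 22703.12 mcg/mL = 799323.5 mcg = 799.3235 mg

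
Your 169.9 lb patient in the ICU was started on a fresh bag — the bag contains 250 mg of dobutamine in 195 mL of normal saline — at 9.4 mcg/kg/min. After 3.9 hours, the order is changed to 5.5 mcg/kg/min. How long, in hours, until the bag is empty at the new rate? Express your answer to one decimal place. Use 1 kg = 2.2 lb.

3.1 hours

Initial rate:
Weight = 169.9 lb ÷ 2.2 lb/kg = 77.22727 kg
Dose = 9.4 mcg/kg/min × 77.22727 kg = 725.9364 mcg/min
725.9364 mcg/min × 60 min/hr = 43556.18 mcg/hr
Concentration = 250 mg ÷ 195 mL = 1.282051 mg/mL = 1282.051 mcg/mL
Rate = 43556.18 mcg/hr ÷ 1282.051 mcg/mL = 33.97382 mL/hr
Volume infused so far = 33.97382 mL/hr × 3.9 hr = 132.4979 mL
Volume remaining = 195 − 132.4979 = 62.50209 mL
New rate:
Dose = 5.5 mcg/kg/min × 77.22727 kg = 424.75 mcg/min
424.75 mcg/min × 60 min/hr = 25485 mcg/hr
Rate = 25485 mcg/hr ÷ 1282.051 mcg/mL = 19.8783 mL/hr
Time remaining = 62.50209 mL ÷ 19.8783 mL/hr = 3.144237 hr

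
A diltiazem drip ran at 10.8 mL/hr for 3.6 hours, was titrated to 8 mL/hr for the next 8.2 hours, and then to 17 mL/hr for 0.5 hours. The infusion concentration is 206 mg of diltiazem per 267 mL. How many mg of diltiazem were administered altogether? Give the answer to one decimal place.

Concentration = 206 mg ÷ 267 mL = 0.7715356 mg/mL
Stage 1: 10.8 mL/hr × 3.6 hr = 38.88 mL → 38.88 mL × 0.7715356 mg/mL = 29.9973 mg
Stage 2: 8 mL/hr × 8.2 hr = 65.6 mL → 65.6 mL × 0.7715356 mg/mL = 50.61273 mg
Stage 3: 17 mL/hr × 0.5 hr = 8.5 mL → 8.5 mL × 0.7715356 mg/mL = 6.558052 mg
Total = 29.9973 + 50.61273 + 6.558052 = 87.16809 mg

87.2 mg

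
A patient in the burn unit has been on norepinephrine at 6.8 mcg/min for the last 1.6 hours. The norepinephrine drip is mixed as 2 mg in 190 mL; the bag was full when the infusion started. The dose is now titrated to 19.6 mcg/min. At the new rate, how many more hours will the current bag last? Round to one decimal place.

1.1 hours

Initial rate:
6.8 mcg/min × 60 min/hr = 408 mcg/hr
Concentration = 2 mg ÷ 190 mL = 0.01052632 mg/mL = 10.52632 mcg/mL
Rate = 408 mcg/hr ÷ 10.52632 mcg/mL = 38.76 mL/hr
Volume infused so far = 38.76 mL/hr × 1.6 hr = 62.016 mL
Volume remaining = 190 − 62.016 = 127.984 mL
New rate:
19.6 mcg/min × 60 min/hr = 1176 mcg/hr
Rate = 1176 mcg/hr ÷ 10.52632 mcg/mL = 111.72 mL/hr
Time remaining = 127.984 mL ÷ 111.72 mL/hr = 1.145578 hr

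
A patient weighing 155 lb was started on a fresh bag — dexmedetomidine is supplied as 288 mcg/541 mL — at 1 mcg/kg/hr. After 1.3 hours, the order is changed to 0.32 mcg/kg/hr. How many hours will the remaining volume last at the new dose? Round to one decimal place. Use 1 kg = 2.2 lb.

8.7 hours

Initial rate:
Weight = 155 lb ÷ 2.2 lb/kg = 70.45455 kg
Dose = 1 mcg/kg/hr × 70.45455 kg = 70.45455 mcg/hr
Concentration = 288 mcg ÷ 541 mL = 0.5323475 mcg/mL
Rate = 70.45455 mcg/hr ÷ 0.5323475 mcg/mL = 132.3469 mL/hr
Volume infused so far = 132.3469 mL/hr × 1.3 hr = 172.051 mL
Volume remaining = 541 − 172.051 = 368.949 mL
New rate:
Dose = 0.32 mcg/kg/hr × 70.45455 kg = 22.54545 mcg/hr
Rate = 22.54545 mcg/hr ÷ 0.5323475 mcg/mL = 42.35101 mL/hr
Time remaining = 368.949 mL ÷ 42.35101 mL/hr = 8.711694 hr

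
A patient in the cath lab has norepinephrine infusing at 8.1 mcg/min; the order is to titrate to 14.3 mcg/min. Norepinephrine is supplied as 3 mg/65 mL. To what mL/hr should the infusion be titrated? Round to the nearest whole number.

19 mL/hr

14.3 mcg/min × 60 min/hr = 858 mcg/hr
Concentration = 3 mg ÷ 65 mL = 0.04615385 mg/mL = 46.15385 mcg/mL
Rate = 858 mcg/hr ÷ 46.15385 mcg/mL = 18.59 mL/hr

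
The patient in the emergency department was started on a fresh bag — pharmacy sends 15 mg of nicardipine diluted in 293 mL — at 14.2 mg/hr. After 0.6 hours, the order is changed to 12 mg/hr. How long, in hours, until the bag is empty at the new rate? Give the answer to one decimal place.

Initial rate:
Concentration = 15 mg ÷ 293 mL = 0.05119454 mg/mL
Rate = 14.2 mg/hr ÷ 0.05119454 mg/mL = 277.3733 mL/hr
Volume infused so far = 277.3733 mL/hr × 0.6 hr = 166.424 mL
Volume remaining = 293 − 166.424 = 126.576 mL
New rate:
Rate = 12 mg/hr ÷ 0.05119454 mg/mL = 234.4 mL/hr
Time remaining = 126.576 mL ÷ 234.4 mL/hr = 0.54 hr

0.5 hours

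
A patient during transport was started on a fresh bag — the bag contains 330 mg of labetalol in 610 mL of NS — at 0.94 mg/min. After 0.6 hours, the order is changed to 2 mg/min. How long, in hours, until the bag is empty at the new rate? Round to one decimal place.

Initial rate:
0.94 mg/min × 60 min/hr = 56.4 mg/hr
Concentration = 330 mg ÷ 610 mL = 0.5409836 mg/mL
Rate = 56.4 mg/hr ÷ 0.5409836 mg/mL = 104.2545 mL/hr
Volume infused so far = 104.2545 mL/hr × 0.6 hr = 62.55273 mL
Volume remaining = 610 − 62.55273 = 547.4473 mL
New rate:
2 mg/min × 60 min/hr = 120 mg/hr
Rate = 120 mg/hr ÷ 0.5409836 mg/mL = 221.8182 mL/hr
Time remaining = 547.4473 mL ÷ 221.8182 mL/hr = 2.468 hr

2.5 hours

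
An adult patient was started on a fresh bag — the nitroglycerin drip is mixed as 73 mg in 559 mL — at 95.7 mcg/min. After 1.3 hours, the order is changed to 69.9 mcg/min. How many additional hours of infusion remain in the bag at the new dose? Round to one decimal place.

Initial rate:
95.7 mcg/min × 60 min/hr = 5742 mcg/hr
Concentration = 73 mg ÷ 559 mL = 0.1305903 mg/mL = 130.5903 mcg/mL
Rate = 5742 mcg/hr ÷ 130.5903 mcg/mL = 43.96956 mL/hr
Volume infused so far = 43.96956 mL/hr × 1.3 hr = 57.16043 mL
Volume remaining = 559 − 57.16043 = 501.8396 mL
New rate:
69.9 mcg/min × 60 min/hr = 4194 mcg/hr
Rate = 4194 mcg/hr ÷ 130.5903 mcg/mL = 32.1157 mL/hr
Time remaining = 501.8396 mL ÷ 32.1157 mL/hr = 15.62599 hr

15.6 hours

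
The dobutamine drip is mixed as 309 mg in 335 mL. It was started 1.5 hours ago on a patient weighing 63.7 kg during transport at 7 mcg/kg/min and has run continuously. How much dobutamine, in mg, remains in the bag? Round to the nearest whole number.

Dose = 7 mcg/kg/min × 63.7 kg = 445.9 mcg/min
445.9 mcg/min × 60 min/hr = 26754 mcg/hr
Concentration = 309 mg ÷ 335 mL = 0.9223881 mg/mL = 922.3881 mcg/mL
Rate = 26754 mcg/hr ÷ 922.3881 mcg/mL = 29.00515 mL/hr
Volume infused = 29.00515 mL/hr × 1.5 hr = 43.50772 mL
Volume remaining = 335 − 43.50772 = 291.4923 mL
Drug remaining = 291.4923 mL × 922.3881 mcg/mL = 268869 mcg = 268.869 mg

269 mg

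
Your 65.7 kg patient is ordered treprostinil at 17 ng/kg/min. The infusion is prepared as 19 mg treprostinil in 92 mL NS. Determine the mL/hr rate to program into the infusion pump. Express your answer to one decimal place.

Dose = 17 ng/kg/min × 65.7 kg = 1116.9 ng/min
1116.9 ng/min × 60 min/hr = 67014 ng/hr
Concentration = 19 mg ÷ 92 mL = 0.2065217 mg/mL = 206521.7 ng/mL
Rate = 67014 ng/hr ÷ 206521.7 ng/mL = 0.3244888 mL/hr

0.3 mL/hr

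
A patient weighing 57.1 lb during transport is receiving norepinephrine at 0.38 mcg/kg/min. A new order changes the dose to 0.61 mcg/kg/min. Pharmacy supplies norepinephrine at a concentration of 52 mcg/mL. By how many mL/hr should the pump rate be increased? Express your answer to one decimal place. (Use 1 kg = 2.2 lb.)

At the current dose:
Weight = 57.1 lb ÷ 2.2 lb/kg = 25.95455 kg
Dose = 0.38 mcg/kg/min × 25.95455 kg = 9.862727 mcg/min
9.862727 mcg/min × 60 min/hr = 591.7636 mcg/hr
Rate = 591.7636 mcg/hr ÷ 52 mcg/mL = 11.38007 mL/hr
At the new dose:
Dose = 0.61 mcg/kg/min × 25.95455 kg = 15.83227 mcg/min
15.83227 mcg/min × 60 min/hr = 949.9364 mcg/hr
Rate = 949.9364 mcg/hr ÷ 52 mcg/mL = 18.26801 mL/hr
Change = 18.26801 − 11.38007 = 6.887937 mL/hr → 6.887937 mL/hr increase

6.9 mL/hr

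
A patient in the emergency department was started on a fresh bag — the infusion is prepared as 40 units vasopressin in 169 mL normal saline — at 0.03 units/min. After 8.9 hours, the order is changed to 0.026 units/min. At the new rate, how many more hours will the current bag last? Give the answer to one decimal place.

15.4 hours

Initial rate:
0.03 units/min × 60 min/hr = 1.8 units/hr
Concentration = 40 units ÷ 169 mL = 0.2366864 units/mL
Rate = 1.8 units/hr ÷ 0.2366864 units/mL = 7.605 mL/hr
Volume infused so far = 7.605 mL/hr × 8.9 hr = 67.6845 mL
Volume remaining = 169 − 67.6845 = 101.3155 mL
New rate:
0.026 units/min × 60 min/hr = 1.56 units/hr
Rate = 1.56 units/hr ÷ 0.2366864 units/mL = 6.591 mL/hr
Time remaining = 101.3155 mL ÷ 6.591 mL/hr = 15.37179 hr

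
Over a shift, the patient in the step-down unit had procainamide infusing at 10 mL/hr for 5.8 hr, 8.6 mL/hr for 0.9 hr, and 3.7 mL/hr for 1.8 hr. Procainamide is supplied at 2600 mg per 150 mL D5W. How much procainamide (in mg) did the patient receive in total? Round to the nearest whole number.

1255 mg

Concentration = 2600 mg ÷ 150 mL = 17.33333 mg/mL
Stage 1: 10 mL/hr × 5.8 hr = 58 mL → 58 mL × 17.33333 mg/mL = 1005.333 mg
Stage 2: 8.6 mL/hr × 0.9 hr = 7.74 mL → 7.74 mL × 17.33333 mg/mL = 134.16 mg
Stage 3: 3.7 mL/hr × 1.8 hr = 6.66 mL → 6.66 mL × 17.33333 mg/mL = 115.44 mg
Total = 1005.333 + 134.16 + 115.44 = 1254.933 mg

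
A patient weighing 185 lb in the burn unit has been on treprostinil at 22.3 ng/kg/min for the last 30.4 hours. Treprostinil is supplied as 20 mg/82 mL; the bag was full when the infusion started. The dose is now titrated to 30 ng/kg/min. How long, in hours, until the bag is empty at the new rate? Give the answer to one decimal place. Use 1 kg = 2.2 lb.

109.5 hours

Initial rate:
Weight = 185 lb ÷ 2.2 lb/kg = 84.09091 kg
Dose = 22.3 ng/kg/min × 84.09091 kg = 1875.227 ng/min
1875.227 ng/min × 60 min/hr = 112513.6 ng/hr
Concentration = 20 mg ÷ 82 mL = 0.2439024 mg/mL = 243902.4 ng/mL
Rate = 112513.6 ng/hr ÷ 243902.4 ng/mL = 0.4613059 mL/hr
Volume infused so far = 0.4613059 mL/hr × 30.4 hr = 14.0237 mL
Volume remaining = 82 − 14.0237 = 67.9763 mL
New rate:
Dose = 30 ng/kg/min × 84.09091 kg = 2522.727 ng/min
2522.727 ng/min × 60 min/hr = 151363.6 ng/hr
Rate = 151363.6 ng/hr ÷ 243902.4 ng/mL = 0.6205909 mL/hr
Time remaining = 67.9763 mL ÷ 0.6205909 mL/hr = 109.5348 hr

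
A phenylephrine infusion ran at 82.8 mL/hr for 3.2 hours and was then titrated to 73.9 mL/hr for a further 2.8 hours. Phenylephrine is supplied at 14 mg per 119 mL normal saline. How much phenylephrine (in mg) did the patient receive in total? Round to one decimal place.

55.5 mg

Concentration = 14 mg ÷ 119 mL = 0.1176471 mg/mL
Stage 1: 82.8 mL/hr × 3.2 hr = 264.96 mL → 264.96 mL × 0.1176471 mg/mL = 31.17176 mg
Stage 2: 73.9 mL/hr × 2.8 hr = 206.92 mL → 206.92 mL × 0.1176471 mg/mL = 24.34353 mg
Total = 31.17176 + 24.34353 = 55.51529 mg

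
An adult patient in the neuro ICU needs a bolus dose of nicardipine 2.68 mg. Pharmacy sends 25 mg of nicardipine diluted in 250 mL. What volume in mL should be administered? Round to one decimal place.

26.8 mL

Concentration = 25 mg ÷ 250 mL = 0.1 mg/mL
Volume = 2.68 mg ÷ 0.1 mg/mL = 26.8 mL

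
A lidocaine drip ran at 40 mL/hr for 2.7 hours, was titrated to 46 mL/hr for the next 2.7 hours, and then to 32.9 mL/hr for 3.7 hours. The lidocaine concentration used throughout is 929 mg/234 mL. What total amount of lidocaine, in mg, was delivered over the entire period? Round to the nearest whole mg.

Concentration = 929 mg ÷ 234 mL = 3.970085 mg/mL
Stage 1: 40 mL/hr × 2.7 hr = 108 mL → 108 mL × 3.970085 mg/mL = 428.7692 mg
Stage 2: 46 mL/hr × 2.7 hr = 124.2 mL → 124.2 mL × 3.970085 mg/mL = 493.0846 mg
Stage 3: 32.9 mL/hr × 3.7 hr = 121.73 mL → 121.73 mL × 3.970085 mg/mL = 483.2785 mg
Total = 428.7692 + 493.0846 + 483.2785 = 1405.132 mg

1405 mg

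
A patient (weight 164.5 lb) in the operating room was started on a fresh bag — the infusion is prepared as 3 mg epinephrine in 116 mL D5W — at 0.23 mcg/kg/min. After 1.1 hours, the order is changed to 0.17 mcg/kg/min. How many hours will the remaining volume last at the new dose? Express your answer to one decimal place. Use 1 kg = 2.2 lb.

Initial rate:
Weight = 164.5 lb ÷ 2.2 lb/kg = 74.77273 kg
Dose = 0.23 mcg/kg/min × 74.77273 kg = 17.19773 mcg/min
17.19773 mcg/min × 60 min/hr = 1031.864 mcg/hr
Concentration = 3 mg ÷ 116 mL = 0.02586207 mg/mL = 25.86207 mcg/mL
Rate = 1031.864 mcg/hr ÷ 25.86207 mcg/mL = 39.89873 mL/hr
Volume infused so far = 39.89873 mL/hr × 1.1 hr = 43.8886 mL
Volume remaining = 116 − 43.8886 = 72.1114 mL
New rate:
Dose = 0.17 mcg/kg/min × 74.77273 kg = 12.71136 mcg/min
12.71136 mcg/min × 60 min/hr = 762.6818 mcg/hr
Rate = 762.6818 mcg/hr ÷ 25.86207 mcg/mL = 29.49036 mL/hr
Time remaining = 72.1114 mL ÷ 29.49036 mL/hr = 2.445253 hr

2.4 hours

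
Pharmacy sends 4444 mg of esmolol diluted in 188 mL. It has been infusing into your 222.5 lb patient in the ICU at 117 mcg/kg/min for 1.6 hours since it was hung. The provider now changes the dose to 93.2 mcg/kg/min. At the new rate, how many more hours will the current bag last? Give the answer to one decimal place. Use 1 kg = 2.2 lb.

5.8 hours

Initial rate:
Weight = 222.5 lb ÷ 2.2 lb/kg = 101.1364 kg
Dose = 117 mcg/kg/min × 101.1364 kg = 11832.95 mcg/min
11832.95 mcg/min × 60 min/hr = 709977.3 mcg/hr
Concentration = 4444 mg ÷ 188 mL = 23.6383 mg/mL = 23638.3 mcg/mL
Rate = 709977.3 mcg/hr ÷ 23638.3 mcg/mL = 30.03504 mL/hr
Volume infused so far = 30.03504 mL/hr × 1.6 hr = 48.05607 mL
Volume remaining = 188 − 48.05607 = 139.9439 mL
New rate:
Dose = 93.2 mcg/kg/min × 101.1364 kg = 9425.909 mcg/min
9425.909 mcg/min × 60 min/hr = 565554.5 mcg/hr
Rate = 565554.5 mcg/hr ÷ 23638.3 mcg/mL = 23.92535 mL/hr
Time remaining = 139.9439 mL ÷ 23.92535 mL/hr = 5.849191 hr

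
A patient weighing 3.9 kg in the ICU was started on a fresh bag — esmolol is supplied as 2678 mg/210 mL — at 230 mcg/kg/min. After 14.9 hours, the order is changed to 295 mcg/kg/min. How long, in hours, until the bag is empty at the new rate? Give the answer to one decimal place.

Initial rate:
Dose = 230 mcg/kg/min × 3.9 kg = 897 mcg/min
897 mcg/min × 60 min/hr = 53820 mcg/hr
Concentration = 2678 mg ÷ 210 mL = 12.75238 mg/mL = 12752.38 mcg/mL
Rate = 53820 mcg/hr ÷ 12752.38 mcg/mL = 4.220388 mL/hr
Volume infused so far = 4.220388 mL/hr × 14.9 hr = 62.88379 mL
Volume remaining = 210 − 62.88379 = 147.1162 mL
New rate:
Dose = 295 mcg/kg/min × 3.9 kg = 1150.5 mcg/min
1150.5 mcg/min × 60 min/hr = 69030 mcg/hr
Rate = 69030 mcg/hr ÷ 12752.38 mcg/mL = 5.413107 mL/hr
Time remaining = 147.1162 mL ÷ 5.413107 mL/hr = 27.17778 hr

27.2 hours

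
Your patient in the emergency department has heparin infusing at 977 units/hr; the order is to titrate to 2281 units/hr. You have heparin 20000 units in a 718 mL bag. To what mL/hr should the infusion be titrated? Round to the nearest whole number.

Concentration = 20000 units ÷ 718 mL = 27.85515 units/mL
Rate = 2281 units/hr ÷ 27.85515 units/mL = 81.8879 mL/hr

82 mL/hr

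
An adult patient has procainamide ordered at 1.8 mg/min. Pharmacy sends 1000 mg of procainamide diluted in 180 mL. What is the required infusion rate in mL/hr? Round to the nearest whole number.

1.8 mg/min × 60 min/hr = 108 mg/hr
Concentration = 1000 mg ÷ 180 mL = 5.555556 mg/mL
Rate = 108 mg/hr ÷ 5.555556 mg/mL = 19.44 mL/hr

19 mL/hr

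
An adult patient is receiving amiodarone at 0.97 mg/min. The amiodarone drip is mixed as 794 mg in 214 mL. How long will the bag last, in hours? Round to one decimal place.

0.97 mg/min × 60 min/hr = 58.2 mg/hr
Concentration = 794 mg ÷ 214 mL = 3.71028 mg/mL
Rate = 58.2 mg/hr ÷ 3.71028 mg/mL = 15.68615 mL/hr
Duration = 214 mL ÷ 15.68615 mL/hr = 13.64261 hr

13.6 hours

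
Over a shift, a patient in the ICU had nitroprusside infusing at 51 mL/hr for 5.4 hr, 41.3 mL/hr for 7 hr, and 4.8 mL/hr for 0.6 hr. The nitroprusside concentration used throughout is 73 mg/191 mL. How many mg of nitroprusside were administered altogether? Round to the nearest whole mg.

217 mg

Concentration = 73 mg ÷ 191 mL = 0.382199 mg/mL
Stage 1: 51 mL/hr × 5.4 hr = 275.4 mL → 275.4 mL × 0.382199 mg/mL = 105.2576 mg
Stage 2: 41.3 mL/hr × 7 hr = 289.1 mL → 289.1 mL × 0.382199 mg/mL = 110.4937 mg
Stage 3: 4.8 mL/hr × 0.6 hr = 2.88 mL → 2.88 mL × 0.382199 mg/mL = 1.100733 mg
Total = 105.2576 + 110.4937 + 1.100733 = 216.852 mg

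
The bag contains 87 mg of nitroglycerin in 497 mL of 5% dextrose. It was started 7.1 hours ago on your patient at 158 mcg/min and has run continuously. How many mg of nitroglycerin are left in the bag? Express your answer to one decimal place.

158 mcg/min × 60 min/hr = 9480 mcg/hr
Concentration = 87 mg ÷ 497 mL = 0.1750503 mg/mL = 175.0503 mcg/mL
Rate = 9480 mcg/hr ÷ 175.0503 mcg/mL = 54.15586 mL/hr
Volume infused = 54.15586 mL/hr × 7.1 hr = 384.5066 mL
Volume remaining = 497 − 384.5066 = 112.4934 mL
Drug remaining = 112.4934 mL × 175.0503 mcg/mL = 19692 mcg = 19.692 mg

19.7 mg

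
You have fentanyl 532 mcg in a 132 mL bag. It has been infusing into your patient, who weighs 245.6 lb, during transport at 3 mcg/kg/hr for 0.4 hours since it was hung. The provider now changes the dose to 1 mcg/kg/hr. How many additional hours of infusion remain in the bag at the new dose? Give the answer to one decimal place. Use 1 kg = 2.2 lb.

3.6 hours

Initial rate:
Weight = 245.6 lb ÷ 2.2 lb/kg = 111.6364 kg
Dose = 3 mcg/kg/hr × 111.6364 kg = 334.9091 mcg/hr
Concentration = 532 mcg ÷ 132 mL = 4.030303 mcg/mL
Rate = 334.9091 mcg/hr ÷ 4.030303 mcg/mL = 83.09774 mL/hr
Volume infused so far = 83.09774 mL/hr × 0.4 hr = 33.2391 mL
Volume remaining = 132 − 33.2391 = 98.7609 mL
New rate:
Dose = 1 mcg/kg/hr × 111.6364 kg = 111.6364 mcg/hr
Rate = 111.6364 mcg/hr ÷ 4.030303 mcg/mL = 27.69925 mL/hr
Time remaining = 98.7609 mL ÷ 27.69925 mL/hr = 3.565472 hr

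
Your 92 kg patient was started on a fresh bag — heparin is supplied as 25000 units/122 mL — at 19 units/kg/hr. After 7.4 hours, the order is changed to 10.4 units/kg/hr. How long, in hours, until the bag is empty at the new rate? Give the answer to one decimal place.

Initial rate:
Dose = 19 units/kg/hr × 92 kg = 1748 units/hr
Concentration = 25000 units ÷ 122 mL = 204.918 units/mL
Rate = 1748 units/hr ÷ 204.918 units/mL = 8.53024 mL/hr
Volume infused so far = 8.53024 mL/hr × 7.4 hr = 63.12378 mL
Volume remaining = 122 − 63.12378 = 58.87622 mL
New rate:
Dose = 10.4 units/kg/hr × 92 kg = 956.8 units/hr
Rate = 956.8 units/hr ÷ 204.918 units/mL = 4.669184 mL/hr
Time remaining = 58.87622 mL ÷ 4.669184 mL/hr = 12.60953 hr

12.6 hours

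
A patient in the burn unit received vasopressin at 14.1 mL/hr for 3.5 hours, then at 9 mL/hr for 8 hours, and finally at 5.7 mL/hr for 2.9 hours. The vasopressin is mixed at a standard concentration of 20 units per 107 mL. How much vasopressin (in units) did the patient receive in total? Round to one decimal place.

25.8 units

Concentration = 20 units ÷ 107 mL = 0.1869159 units/mL
Stage 1: 14.1 mL/hr × 3.5 hr = 49.35 mL → 49.35 mL × 0.1869159 units/mL = 9.224299 units
Stage 2: 9 mL/hr × 8 hr = 72 mL → 72 mL × 0.1869159 units/mL = 13.45794 units
Stage 3: 5.7 mL/hr × 2.9 hr = 16.53 mL → 16.53 mL × 0.1869159 units/mL = 3.08972 units
Total = 9.224299 + 13.45794 + 3.08972 = 25.77196 units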